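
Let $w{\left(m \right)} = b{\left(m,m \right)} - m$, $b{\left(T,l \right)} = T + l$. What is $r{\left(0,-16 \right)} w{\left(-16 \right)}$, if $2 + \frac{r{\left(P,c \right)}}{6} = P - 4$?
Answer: $576$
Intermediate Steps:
$r{\left(P,c \right)} = -36 + 6 P$ ($r{\left(P,c \right)} = -12 + 6 \left(P - 4\right) = -12 + 6 \left(-4 + P\right) = -12 + \left(-24 + 6 P\right) = -36 + 6 P$)
$w{\left(m \right)} = m$ ($w{\left(m \right)} = \left(m + m\right) - m = 2 m - m = m$)
$r{\left(0,-16 \right)} w{\left(-16 \right)} = \left(-36 + 6 \cdot 0\right) \left(-16\right) = \left(-36 + 0\right) \left(-16\right) = \left(-36\right) \left(-16\right) = 576$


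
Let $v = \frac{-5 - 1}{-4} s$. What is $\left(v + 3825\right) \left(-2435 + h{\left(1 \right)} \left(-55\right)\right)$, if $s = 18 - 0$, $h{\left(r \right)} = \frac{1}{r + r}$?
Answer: $-9485550$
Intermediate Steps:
$h{\left(r \right)} = \frac{1}{2 r}$
$s = 18$ ($s = 18 + 0 = 18$)
$v = 27$ ($v = \frac{-5 - 1}{-4} \cdot 18 = \left(-6\right) \left(- \frac{1}{4}\right) 18 = \frac{3}{2} \cdot 18 = 27$)
$\left(v + 3825\right) \left(-2435 + h{\left(1 \right)} \left(-55\right)\right) = \left(27 + 3825\right) \left(-2435 + \frac{1}{2 \cdot 1} \left(-55\right)\right) = 3852 \left(-2435 + \frac{1}{2} \cdot 1 \left(-55\right)\right) = 3852 \left(-2435 + \frac{1}{2} \left(-55\right)\right) = 3852 \left(-2435 - \frac{55}{2}\right) = 3852 \left(- \frac{4925}{2}\right) = -9485550$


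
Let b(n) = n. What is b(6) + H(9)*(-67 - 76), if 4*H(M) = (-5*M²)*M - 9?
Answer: 261273/2 ≈ 1.3064e+5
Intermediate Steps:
H(M) = -9/4 - 5*M³/4 (H(M) = ((-5*M²)*M - 9)/4 = (-5*M³ - 9)/4 = (-9 - 5*M³)/4 = -9/4 - 5*M³/4)
b(6) + H(9)*(-67 - 76) = 6 + (-9/4 - 5/4*9³)*(-67 - 76) = 6 + (-9/4 - 5/4*729)*(-143) = 6 + (-9/4 - 3645/4)*(-143) = 6 - 1827/2*(-143) = 6 + 261261/2 = 261273/2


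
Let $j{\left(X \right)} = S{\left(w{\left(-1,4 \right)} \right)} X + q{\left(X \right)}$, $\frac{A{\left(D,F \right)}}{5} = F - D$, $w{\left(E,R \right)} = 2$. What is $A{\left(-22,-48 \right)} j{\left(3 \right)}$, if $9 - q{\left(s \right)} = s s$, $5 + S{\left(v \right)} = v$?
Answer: $1170$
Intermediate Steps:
$S{\left(v \right)} = -5 + v$
$q{\left(s \right)} = 9 - s^{2}$ ($q{\left(s \right)} = 9 - s s = 9 - s^{2}$)
$A{\left(D,F \right)} = - 5 D + 5 F$ ($A{\left(D,F \right)} = 5 \left(F - D\right) = - 5 D + 5 F$)
$j{\left(X \right)} = 9 - X^{2} - 3 X$ ($j{\left(X \right)} = \left(-5 + 2\right) X - \left(-9 + X^{2}\right) = - 3 X - \left(-9 + X^{2}\right) = 9 - X^{2} - 3 X$)
$A{\left(-22,-48 \right)} j{\left(3 \right)} = \left(\left(-5\right) \left(-22\right) + 5 \left(-48\right)\right) \left(9 - 3^{2} - 9\right) = \left(110 - 240\right) \left(9 - 9 - 9\right) = - 130 \left(9 - 9 - 9\right) = \left(-130\right) \left(-9\right) = 1170$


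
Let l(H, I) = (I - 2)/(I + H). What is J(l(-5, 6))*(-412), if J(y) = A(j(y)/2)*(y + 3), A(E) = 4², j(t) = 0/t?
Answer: -46144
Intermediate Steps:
j(t) = 0
l(H, I) = (-2 + I)/(H + I)
A(E) = 16
J(y) = 48 + 16*y (J(y) = 16*(y + 3) = 16*(3 + y) = 48 + 16*y)
J(l(-5, 6))*(-412) = (48 + 16*((-2 + 6)/(-5 + 6)))*(-412) = (48 + 16*(4/1))*(-412) = (48 + 16*(1*4))*(-412) = (48 + 16*4)*(-412) = (48 + 64)*(-412) = 112*(-412) = -46144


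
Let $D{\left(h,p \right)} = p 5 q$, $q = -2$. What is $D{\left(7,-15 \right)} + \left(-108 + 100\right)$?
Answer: $142$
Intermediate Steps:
$D{\left(h,p \right)} = - 10 p$ ($D{\left(h,p \right)} = p 5 \left(-2\right) = 5 p \left(-2\right) = - 10 p$)
$D{\left(7,-15 \right)} + \left(-108 + 100\right) = \left(-10\right) \left(-15\right) + \left(-108 + 100\right) = 150 - 8 = 142$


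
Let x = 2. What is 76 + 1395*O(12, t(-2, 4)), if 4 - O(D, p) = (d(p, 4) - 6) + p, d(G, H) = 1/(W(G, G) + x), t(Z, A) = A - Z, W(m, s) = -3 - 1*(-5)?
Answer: 21229/4 ≈ 5307.3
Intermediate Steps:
W(m, s) = 2 (W(m, s) = -3 + 5 = 2)
d(G, H) = ¼ (d(G, H) = 1/(2 + 2) = 1/4 = ¼)
O(D, p) = 39/4 - p (O(D, p) = 4 - ((¼ - 6) + p) = 4 - (-23/4 + p) = 4 + (23/4 - p) = 39/4 - p)
76 + 1395*O(12, t(-2, 4)) = 76 + 1395*(39/4 - (4 - 1*(-2))) = 76 + 1395*(39/4 - (4 + 2)) = 76 + 1395*(39/4 - 1*6) = 76 + 1395*(39/4 - 6) = 76 + 1395*(15/4) = 76 + 20925/4 = 21229/4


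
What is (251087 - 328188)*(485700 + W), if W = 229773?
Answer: -55163683773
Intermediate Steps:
(251087 - 328188)*(485700 + W) = (251087 - 328188)*(485700 + 229773) = -77101*715473 = -55163683773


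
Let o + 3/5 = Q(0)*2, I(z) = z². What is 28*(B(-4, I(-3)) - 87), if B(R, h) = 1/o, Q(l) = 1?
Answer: -2416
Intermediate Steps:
o = 7/5 (o = -⅗ + 1*2 = -⅗ + 2 = 7/5 ≈ 1.4000)
B(R, h) = 5/7 (B(R, h) = 1/(7/5) = 5/7)
28*(B(-4, I(-3)) - 87) = 28*(5/7 - 87) = 28*(-604/7) = -2416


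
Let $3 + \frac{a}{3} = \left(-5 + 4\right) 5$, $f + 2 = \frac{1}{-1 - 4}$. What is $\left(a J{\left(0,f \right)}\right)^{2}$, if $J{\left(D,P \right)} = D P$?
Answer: $0$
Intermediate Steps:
$f = - \frac{11}{5}$ ($f = -2 + \frac{1}{-1 - 4} = -2 + \frac{1}{-5} = -2 - \frac{1}{5} = - \frac{11}{5} \approx -2.2$)
$a = -24$ ($a = -9 + 3 \left(-5 + 4\right) 5 = -9 + 3 \left(\left(-1\right) 5\right) = -9 + 3 \left(-5\right) = -9 - 15 = -24$)
$\left(a J{\left(0,f \right)}\right)^{2} = \left(- 24 \cdot 0 \left(- \frac{11}{5}\right)\right)^{2} = \left(\left(-24\right) 0\right)^{2} = 0^{2} = 0$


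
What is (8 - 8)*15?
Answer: 0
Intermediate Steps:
(8 - 8)*15 = 0*15 = 0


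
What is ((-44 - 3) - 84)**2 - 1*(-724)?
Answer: 17885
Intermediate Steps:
((-44 - 3) - 84)**2 - 1*(-724) = (-47 - 84)**2 + 724 = (-131)**2 + 724 = 17161 + 724 = 17885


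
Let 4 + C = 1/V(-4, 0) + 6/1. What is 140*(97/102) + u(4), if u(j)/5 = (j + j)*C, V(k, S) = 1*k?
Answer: 10360/51 ≈ 203.14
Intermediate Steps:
V(k, S) = k
C = 7/4 (C = -4 + (1/(-4) + 6/1) = -4 + (1*(-1/4) + 6*1) = -4 + (-1/4 + 6) = -4 + 23/4 = 7/4 ≈ 1.7500)
u(j) = 35*j/2 (u(j) = 5*((j + j)*(7/4)) = 5*((2*j)*(7/4)) = 5*(7*j/2) = 35*j/2)
140*(97/102) + u(4) = 140*(97/102) + (35/2)*4 = 140*(97*(1/102)) + 70 = 140*(97/102) + 70 = 6790/51 + 70 = 10360/51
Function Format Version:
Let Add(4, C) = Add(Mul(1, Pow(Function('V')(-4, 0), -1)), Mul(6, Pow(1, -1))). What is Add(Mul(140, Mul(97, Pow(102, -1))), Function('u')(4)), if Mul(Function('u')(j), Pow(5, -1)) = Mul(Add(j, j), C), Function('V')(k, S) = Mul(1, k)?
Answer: Rational(10360, 51) ≈ 203.14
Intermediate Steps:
Function('V')(k, S) = k
C = Rational(7, 4) (C = Add(-4, Add(Mul(1, Pow(-4, -1)), Mul(6, Pow(1, -1)))) = Add(-4, Add(Mul(1, Rational(-1, 4)), Mul(6, 1))) = Add(-4, Add(Rational(-1, 4), 6)) = Add(-4, Rational(23, 4)) = Rational(7, 4) ≈ 1.7500)
Function('u')(j) = Mul(Rational(35, 2), j) (Function('u')(j) = Mul(5, Mul(Add(j, j), Rational(7, 4))) = Mul(5, Mul(Mul(2, j), Rational(7, 4))) = Mul(5, Mul(Rational(7, 2), j)) = Mul(Rational(35, 2), j))
Add(Mul(140, Mul(97, Pow(102, -1))), Function('u')(4)) = Add(Mul(140, Mul(97, Pow(102, -1))), Mul(Rational(35, 2), 4)) = Add(Mul(140, Mul(97, Rational(1, 102))), 70) = Add(Mul(140, Rational(97, 102)), 70) = Add(Rational(6790, 51), 70) = Rational(10360, 51)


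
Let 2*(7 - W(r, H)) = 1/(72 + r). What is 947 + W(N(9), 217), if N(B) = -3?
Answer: 131651/138 ≈ 953.99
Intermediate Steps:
W(r, H) = 7 - 1/(2*(72 + r))
947 + W(N(9), 217) = 947 + (1007 + 14*(-3))/(2*(72 - 3)) = 947 + (1/2)*(1007 - 42)/69 = 947 + (1/2)*(1/69)*965 = 947 + 965/138 = 131651/138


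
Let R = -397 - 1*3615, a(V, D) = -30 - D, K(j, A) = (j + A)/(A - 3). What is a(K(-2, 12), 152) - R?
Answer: 3830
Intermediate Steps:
K(j, A) = (A + j)/(-3 + A)
R = -4012 (R = -397 - 3615 = -4012)
a(K(-2, 12), 152) - R = (-30 - 1*152) - 1*(-4012) = (-30 - 152) + 4012 = -182 + 4012 = 3830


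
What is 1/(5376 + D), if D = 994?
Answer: 1/6370 ≈ 0.00015699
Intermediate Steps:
1/(5376 + D) = 1/(5376 + 994) = 1/6370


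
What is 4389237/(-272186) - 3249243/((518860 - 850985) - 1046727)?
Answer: -2583854880363/187652105236 ≈ -13.769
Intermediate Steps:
4389237/(-272186) - 3249243/((518860 - 850985) - 1046727) = 4389237*(-1/272186) - 3249243/(-332125 - 1046727) = -4389237/272186 - 3249243/(-1378852) = -4389237/272186 - 3249243*(-1/1378852) = -4389237/272186 + 3249243/1378852 = -2583854880363/187652105236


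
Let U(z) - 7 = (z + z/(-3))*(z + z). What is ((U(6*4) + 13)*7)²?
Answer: 30426256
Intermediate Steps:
U(z) = 7 + 4*z²/3 (U(z) = 7 + (z + z/(-3))*(z + z) = 7 + (z + z*(-⅓))*(2*z) = 7 + (z - z/3)*(2*z) = 7 + (2*z/3)*(2*z) = 7 + 4*z²/3)
((U(6*4) + 13)*7)² = (((7 + 4*(6*4)²/3) + 13)*7)² = (((7 + (4/3)*24²) + 13)*7)² = (((7 + (4/3)*576) + 13)*7)² = (((7 + 768) + 13)*7)² = ((775 + 13)*7)² = (788*7)² = 5516² = 30426256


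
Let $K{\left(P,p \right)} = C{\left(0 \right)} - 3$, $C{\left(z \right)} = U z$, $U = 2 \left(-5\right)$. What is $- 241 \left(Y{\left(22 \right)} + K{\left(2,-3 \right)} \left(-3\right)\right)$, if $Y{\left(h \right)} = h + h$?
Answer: $-12773$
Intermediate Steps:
$U = -10$
$C{\left(z \right)} = - 10 z$
$K{\left(P,p \right)} = -3$ ($K{\left(P,p \right)} = \left(-10\right) 0 - 3 = 0 - 3 = -3$)
$Y{\left(h \right)} = 2 h$
$- 241 \left(Y{\left(22 \right)} + K{\left(2,-3 \right)} \left(-3\right)\right) = - 241 \left(2 \cdot 22 - -9\right) = - 241 \left(44 + 9\right) = \left(-241\right) 53 = -12773$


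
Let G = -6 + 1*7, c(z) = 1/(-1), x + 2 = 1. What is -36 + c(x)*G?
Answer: -37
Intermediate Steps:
x = -1 (x = -2 + 1 = -1)
c(z) = -1
G = 1 (G = -6 + 7 = 1)
-36 + c(x)*G = -36 - 1*1 = -36 - 1 = -37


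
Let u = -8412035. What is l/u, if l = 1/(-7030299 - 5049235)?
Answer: 1/101613462791690 ≈ 9.8412e-15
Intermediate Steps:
l = -1/12079534 (l = 1/(-12079534) = -1/12079534 ≈ -8.2785e-8)
l/u = -1/12079534/(-8412035) = -1/12079534*(-1/8412035) = 1/101613462791690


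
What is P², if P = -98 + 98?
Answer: 0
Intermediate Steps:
P = 0
P² = 0² = 0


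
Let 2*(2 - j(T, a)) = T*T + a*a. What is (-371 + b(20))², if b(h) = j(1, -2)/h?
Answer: 220255281/1600 ≈ 1.3766e+5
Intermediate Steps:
j(T, a) = 2 - T²/2 - a²/2 (j(T, a) = 2 - (T*T + a*a)/2 = 2 - (T² + a²)/2 = 2 + (-T²/2 - a²/2) = 2 - T²/2 - a²/2)
b(h) = -1/(2*h) (b(h) = (2 - ½*1² - ½*(-2)²)/h = (2 - ½*1 - ½*4)/h = (2 - ½ - 2)/h = -1/(2*h))
(-371 + b(20))² = (-371 - ½/20)² = (-371 - ½*1/20)² = (-371 - 1/40)² = (-14841/40)² = 220255281/1600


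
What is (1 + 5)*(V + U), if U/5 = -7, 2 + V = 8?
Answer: -174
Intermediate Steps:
V = 6 (V = -2 + 8 = 6)
U = -35 (U = 5*(-7) = -35)
(1 + 5)*(V + U) = (1 + 5)*(6 - 35) = 6*(-29) = -174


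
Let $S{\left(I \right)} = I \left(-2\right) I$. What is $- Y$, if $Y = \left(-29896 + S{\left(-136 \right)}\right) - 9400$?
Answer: $76288$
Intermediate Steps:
$S{\left(I \right)} = - 2 I^{2}$ ($S{\left(I \right)} = - 2 I I = - 2 I^{2}$)
$Y = -76288$ ($Y = \left(-29896 - 2 \left(-136\right)^{2}\right) - 9400 = \left(-29896 - 36992\right) - 9400 = -66888 - 9400 = -76288$)
$- Y = \left(-1\right) \left(-76288\right) = 76288$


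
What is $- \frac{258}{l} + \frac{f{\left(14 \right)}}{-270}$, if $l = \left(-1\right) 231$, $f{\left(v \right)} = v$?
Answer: $\frac{11071}{10395} \approx 1.065$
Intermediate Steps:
$l = -231$
$- \frac{258}{l} + \frac{f{\left(14 \right)}}{-270} = - \frac{258}{-231} + \frac{14}{-270} = \left(-258\right) \left(- \frac{1}{231}\right) + 14 \left(- \frac{1}{270}\right) = \frac{86}{77} - \frac{7}{135} = \frac{11071}{10395}$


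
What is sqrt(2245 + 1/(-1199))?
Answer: sqrt(3227413046)/1199 ≈ 47.381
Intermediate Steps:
sqrt(2245 + 1/(-1199)) = sqrt(2245 - 1/1199) = sqrt(2691754/1199) = sqrt(3227413046)/1199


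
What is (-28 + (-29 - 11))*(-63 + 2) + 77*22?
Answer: 5842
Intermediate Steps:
(-28 + (-29 - 11))*(-63 + 2) + 77*22 = (-28 - 40)*(-61) + 1694 = -68*(-61) + 1694 = 4148 + 1694 = 5842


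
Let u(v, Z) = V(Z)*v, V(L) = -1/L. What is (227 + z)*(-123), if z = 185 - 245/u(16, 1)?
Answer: -840951/16 ≈ -52559.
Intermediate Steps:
u(v, Z) = -v/Z (u(v, Z) = (-1/Z)*v = -v/Z)
z = 3205/16 (z = 185 - 245/((-1*16/1)) = 185 - 245/((-1*16*1)) = 185 - 245/(-16) = 185 - 245*(-1)/16 = 185 - 1*(-245/16) = 185 + 245/16 = 3205/16 ≈ 200.31)
(227 + z)*(-123) = (227 + 3205/16)*(-123) = (6837/16)*(-123) = -840951/16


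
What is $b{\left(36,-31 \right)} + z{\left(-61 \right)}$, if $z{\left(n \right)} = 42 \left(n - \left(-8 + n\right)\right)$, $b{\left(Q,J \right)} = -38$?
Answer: $298$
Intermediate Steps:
$z{\left(n \right)} = 336$ ($z{\left(n \right)} = 42 \cdot 8 = 336$)
$b{\left(36,-31 \right)} + z{\left(-61 \right)} = -38 + 336 = 298$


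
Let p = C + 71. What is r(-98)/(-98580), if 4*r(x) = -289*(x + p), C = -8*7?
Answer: -23987/394320 ≈ -0.060831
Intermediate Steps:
C = -56
p = 15 (p = -56 + 71 = 15)
r(x) = -4335/4 - 289*x/4 (r(x) = (-289*(x + 15))/4 = (-289*(15 + x))/4 = (-4335 - 289*x)/4 = -4335/4 - 289*x/4)
r(-98)/(-98580) = (-4335/4 - 289/4*(-98))/(-98580) = (-4335/4 + 14161/2)*(-1/98580) = (23987/4)*(-1/98580) = -23987/394320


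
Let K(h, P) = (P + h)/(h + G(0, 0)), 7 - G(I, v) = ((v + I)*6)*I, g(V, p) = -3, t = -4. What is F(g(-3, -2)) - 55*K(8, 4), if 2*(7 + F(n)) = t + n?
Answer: -109/2 ≈ -54.500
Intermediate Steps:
G(I, v) = 7 - I*(6*I + 6*v) (G(I, v) = 7 - (v + I)*6*I = 7 - (I + v)*6*I = 7 - (6*I + 6*v)*I = 7 - I*(6*I + 6*v))
K(h, P) = (P + h)/(7 + h) (K(h, P) = (P + h)/(h + (7 - 6*0**2 - 6*0*0)) = (P + h)/(h + (7 - 6*0 + 0)) = (P + h)/(h + (7 + 0 + 0)) = (P + h)/(h + 7) = (P + h)/(7 + h))
F(n) = -9 + n/2 (F(n) = -7 + (-4 + n)/2 = -7 + (-2 + n/2) = -9 + n/2)
F(g(-3, -2)) - 55*K(8, 4) = (-9 + (1/2)*(-3)) - 55*(4 + 8)/(7 + 8) = (-9 - 3/2) - 55*12/15 = -21/2 - 11*12/3 = -21/2 - 55*4/5 = -21/2 - 44 = -109/2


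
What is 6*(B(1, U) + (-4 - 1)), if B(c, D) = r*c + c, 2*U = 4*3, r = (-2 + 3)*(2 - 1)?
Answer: -18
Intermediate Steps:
r = 1 (r = 1*1 = 1)
U = 6 (U = (4*3)/2 = (½)*12 = 6)
B(c, D) = 2*c (B(c, D) = 1*c + c = c + c = 2*c)
6*(B(1, U) + (-4 - 1)) = 6*(2*1 + (-4 - 1)) = 6*(2 - 5) = 6*(-3) = -18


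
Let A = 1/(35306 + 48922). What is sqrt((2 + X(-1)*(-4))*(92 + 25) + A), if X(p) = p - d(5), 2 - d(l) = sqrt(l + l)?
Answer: sqrt(2905138796505 - 830039650128*sqrt(10))/42114 ≈ 12.572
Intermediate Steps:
A = 1/84228 ≈ 1.1873e-5
d(l) = 2 - sqrt(2)*sqrt(l) (d(l) = 2 - sqrt(l + l) = 2 - sqrt(2*l) = 2 - sqrt(2)*sqrt(l))
X(p) = -2 + p + sqrt(10) (X(p) = p - (2 - sqrt(2)*sqrt(5)) = p - (2 - sqrt(10)) = p + (-2 + sqrt(10)) = -2 + p + sqrt(10))
sqrt((2 + X(-1)*(-4))*(92 + 25) + A) = sqrt((2 + (-2 - 1 + sqrt(10))*(-4))*(92 + 25) + 1/84228) = sqrt((2 + (-3 + sqrt(10))*(-4))*117 + 1/84228) = sqrt((2 + (12 - 4*sqrt(10)))*117 + 1/84228) = sqrt((14 - 4*sqrt(10))*117 + 1/84228) = sqrt((1638 - 468*sqrt(10)) + 1/84228) = sqrt(137965465/84228 - 468*sqrt(10))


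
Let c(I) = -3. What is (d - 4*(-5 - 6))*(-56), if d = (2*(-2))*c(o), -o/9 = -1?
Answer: -3136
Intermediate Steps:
o = 9 (o = -9*(-1) = 9)
d = 12 (d = (2*(-2))*(-3) = -4*(-3) = 12)
(d - 4*(-5 - 6))*(-56) = (12 - 4*(-5 - 6))*(-56) = (12 - 4*(-11))*(-56) = (12 + 44)*(-56) = 56*(-56) = -3136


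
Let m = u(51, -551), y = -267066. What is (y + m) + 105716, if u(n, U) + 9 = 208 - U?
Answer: -160600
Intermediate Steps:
u(n, U) = 199 - U (u(n, U) = -9 + (208 - U) = 199 - U)
m = 750 (m = 199 - 1*(-551) = 199 + 551 = 750)
(y + m) + 105716 = (-267066 + 750) + 105716 = -266316 + 105716 = -160600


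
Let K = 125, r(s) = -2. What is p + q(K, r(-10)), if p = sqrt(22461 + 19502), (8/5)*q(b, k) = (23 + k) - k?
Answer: 115/8 + sqrt(41963) ≈ 219.22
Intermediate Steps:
q(b, k) = 115/8 (q(b, k) = 5*((23 + k) - k)/8 = (5/8)*23 = 115/8)
p = sqrt(41963) ≈ 204.85
p + q(K, r(-10)) = sqrt(41963) + 115/8 = 115/8 + sqrt(41963)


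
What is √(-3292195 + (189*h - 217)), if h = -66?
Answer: I*√3304886 ≈ 1817.9*I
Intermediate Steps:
√(-3292195 + (189*h - 217)) = √(-3292195 + (189*(-66) - 217)) = √(-3292195 + (-12474 - 217)) = √(-3292195 - 12691) = √(-3304886) = I*√3304886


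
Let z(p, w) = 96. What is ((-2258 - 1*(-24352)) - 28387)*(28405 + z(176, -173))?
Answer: -179356793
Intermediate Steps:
((-2258 - 1*(-24352)) - 28387)*(28405 + z(176, -173)) = ((-2258 - 1*(-24352)) - 28387)*(28405 + 96) = ((-2258 + 24352) - 28387)*28501 = (22094 - 28387)*28501 = -6293*28501 = -179356793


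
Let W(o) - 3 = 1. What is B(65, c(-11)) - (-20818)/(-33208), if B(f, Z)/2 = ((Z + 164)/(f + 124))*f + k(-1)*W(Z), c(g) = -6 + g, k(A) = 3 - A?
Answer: 2828273/21348 ≈ 132.48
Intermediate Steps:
W(o) = 4 (W(o) = 3 + 1 = 4)
B(f, Z) = 32 + 2*f*(164 + Z)/(124 + f) (B(f, Z) = 2*(((Z + 164)/(f + 124))*f + (3 - 1*(-1))*4) = 2*(((164 + Z)/(124 + f))*f + (3 + 1)*4) = 2*(((164 + Z)/(124 + f))*f + 4*4) = 2*(f*(164 + Z)/(124 + f) + 16) = 2*(16 + f*(164 + Z)/(124 + f)) = 32 + 2*f*(164 + Z)/(124 + f))
B(65, c(-11)) - (-20818)/(-33208) = 2*(1984 + 180*65 + (-6 - 11)*65)/(124 + 65) - (-20818)/(-33208) = 2*(1984 + 11700 - 17*65)/189 - (-20818)*(-1)/33208 = 2*(1/189)*(1984 + 11700 - 1105) - 1*1487/2372 = 2*(1/189)*12579 - 1487/2372 = 1198/9 - 1487/2372 = 2828273/21348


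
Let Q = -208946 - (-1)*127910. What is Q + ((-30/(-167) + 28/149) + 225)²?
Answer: -18726892333763/619163689 ≈ -30245.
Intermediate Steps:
Q = -81036 (Q = -208946 - 1*(-127910) = -208946 + 127910 = -81036)
Q + ((-30/(-167) + 28/149) + 225)² = -81036 + ((-30/(-167) + 28/149) + 225)² = -81036 + ((-30*(-1/167) + 28*(1/149)) + 225)² = -81036 + ((30/167 + 28/149) + 225)² = -81036 + (9146/24883 + 225)² = -81036 + (5607821/24883)² = -81036 + 31447656368041/619163689 = -18726892333763/619163689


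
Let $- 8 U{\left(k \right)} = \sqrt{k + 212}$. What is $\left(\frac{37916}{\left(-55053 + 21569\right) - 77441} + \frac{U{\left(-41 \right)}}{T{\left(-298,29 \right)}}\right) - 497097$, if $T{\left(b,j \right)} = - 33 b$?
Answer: $- \frac{55140522641}{110925} - \frac{\sqrt{19}}{26224} \approx -4.971 \cdot 10^{5}$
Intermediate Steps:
$U{\left(k \right)} = - \frac{\sqrt{212 + k}}{8}$ ($U{\left(k \right)} = - \frac{\sqrt{k + 212}}{8} = - \frac{\sqrt{212 + k}}{8}$)
$\left(\frac{37916}{\left(-55053 + 21569\right) - 77441} + \frac{U{\left(-41 \right)}}{T{\left(-298,29 \right)}}\right) - 497097 = \left(\frac{37916}{\left(-55053 + 21569\right) - 77441} + \frac{\left(- \frac{1}{8}\right) \sqrt{212 - 41}}{\left(-33\right) \left(-298\right)}\right) - 497097 = \left(\frac{37916}{-33484 - 77441} + \frac{\left(- \frac{1}{8}\right) \sqrt{171}}{9834}\right) - 497097 = \left(\frac{37916}{-110925} + - \frac{3 \sqrt{19}}{8} \cdot \frac{1}{9834}\right) - 497097 = \left(37916 \left(- \frac{1}{110925}\right) + - \frac{3 \sqrt{19}}{8} \cdot \frac{1}{9834}\right) - 497097 = \left(- \frac{37916}{110925} - \frac{\sqrt{19}}{26224}\right) - 497097 = - \frac{55140522641}{110925} - \frac{\sqrt{19}}{26224}$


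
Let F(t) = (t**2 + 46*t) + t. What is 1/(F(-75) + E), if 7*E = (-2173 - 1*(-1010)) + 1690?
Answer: 7/15227 ≈ 0.00045971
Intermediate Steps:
F(t) = t**2 + 47*t
E = 527/7 (E = ((-2173 - 1*(-1010)) + 1690)/7 = ((-2173 + 1010) + 1690)/7 = (-1163 + 1690)/7 = (1/7)*527 = 527/7 ≈ 75.286)
1/(F(-75) + E) = 1/(-75*(47 - 75) + 527/7) = 1/(-75*(-28) + 527/7) = 1/(2100 + 527/7) = 1/(15227/7) = 7/15227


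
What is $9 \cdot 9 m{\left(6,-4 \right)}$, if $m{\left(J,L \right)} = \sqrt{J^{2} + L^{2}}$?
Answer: $162 \sqrt{13} \approx 584.1$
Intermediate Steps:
$9 \cdot 9 m{\left(6,-4 \right)} = 9 \cdot 9 \sqrt{6^{2} + \left(-4\right)^{2}} = 81 \sqrt{36 + 16} = 81 \sqrt{52} = 81 \cdot 2 \sqrt{13} = 162 \sqrt{13}$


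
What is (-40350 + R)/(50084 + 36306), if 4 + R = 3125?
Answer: -37229/86390 ≈ -0.43094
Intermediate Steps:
R = 3121 (R = -4 + 3125 = 3121)
(-40350 + R)/(50084 + 36306) = (-40350 + 3121)/(50084 + 36306) = -37229/86390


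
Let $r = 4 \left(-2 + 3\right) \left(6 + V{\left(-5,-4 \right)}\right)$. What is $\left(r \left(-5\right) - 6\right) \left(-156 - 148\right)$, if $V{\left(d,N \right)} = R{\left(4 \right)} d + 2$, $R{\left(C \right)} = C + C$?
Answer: $-192736$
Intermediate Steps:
$R{\left(C \right)} = 2 C$
$V{\left(d,N \right)} = 2 + 8 d$ ($V{\left(d,N \right)} = 2 \cdot 4 d + 2 = 8 d + 2 = 2 + 8 d$)
$r = -128$ ($r = 4 \left(-2 + 3\right) \left(6 + \left(2 + 8 \left(-5\right)\right)\right) = 4 \cdot 1 \left(6 + \left(2 - 40\right)\right) = 4 \left(6 - 38\right) = 4 \left(-32\right) = -128$)
$\left(r \left(-5\right) - 6\right) \left(-156 - 148\right) = \left(\left(-128\right) \left(-5\right) - 6\right) \left(-156 - 148\right) = \left(640 - 6\right) \left(-304\right) = 634 \left(-304\right) = -192736$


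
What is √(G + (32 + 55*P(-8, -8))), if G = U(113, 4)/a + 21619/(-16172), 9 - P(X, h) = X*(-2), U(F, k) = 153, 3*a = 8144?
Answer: I*√142044205063429/633196 ≈ 18.822*I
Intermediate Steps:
a = 8144/3 (a = (⅓)*8144 = 8144/3 ≈ 2714.7)
P(X, h) = 9 + 2*X (P(X, h) = 9 - X*(-2) = 9 - (-2)*X = 9 + 2*X)
G = -3243119/2532784 (G = 153/(8144/3) + 21619/(-16172) = 153*(3/8144) + 21619*(-1/16172) = 459/8144 - 1663/1244 = -3243119/2532784 ≈ -1.2805)
√(G + (32 + 55*P(-8, -8))) = √(-3243119/2532784 + (32 + 55*(9 + 2*(-8)))) = √(-3243119/2532784 + (32 + 55*(9 - 16))) = √(-3243119/2532784 + (32 + 55*(-7))) = √(-3243119/2532784 + (32 - 385)) = √(-3243119/2532784 - 353) = √(-897315871/2532784) = I*√142044205063429/633196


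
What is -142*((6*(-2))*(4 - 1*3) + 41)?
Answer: -4118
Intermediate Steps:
-142*((6*(-2))*(4 - 1*3) + 41) = -142*(-12*(4 - 3) + 41) = -142*(-12*1 + 41) = -142*(-12 + 41) = -142*29 = -4118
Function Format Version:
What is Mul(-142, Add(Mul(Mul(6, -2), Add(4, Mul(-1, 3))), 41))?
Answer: -4118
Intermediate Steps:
Mul(-142, Add(Mul(Mul(6, -2), Add(4, Mul(-1, 3))), 41)) = Mul(-142, Add(Mul(-12, Add(4, -3)), 41)) = Mul(-142, Add(Mul(-12, 1), 41)) = Mul(-142, Add(-12, 41)) = Mul(-142, 29) = -4118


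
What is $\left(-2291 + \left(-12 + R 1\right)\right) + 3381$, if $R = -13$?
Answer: $1065$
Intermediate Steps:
$\left(-2291 + \left(-12 + R 1\right)\right) + 3381 = \left(-2291 - 25\right) + 3381 = -2316 + 3381 = 1065$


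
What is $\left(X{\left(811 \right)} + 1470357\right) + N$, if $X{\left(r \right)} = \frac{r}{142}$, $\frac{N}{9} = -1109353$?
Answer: $- \frac{1208961629}{142} \approx -8.5138 \cdot 10^{6}$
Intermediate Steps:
$N = -9984177$ ($N = 9 \left(-1109353\right) = -9984177$)
$X{\left(r \right)} = \frac{r}{142}$ ($X{\left(r \right)} = r \frac{1}{142} = \frac{r}{142}$)
$\left(X{\left(811 \right)} + 1470357\right) + N = \left(\frac{1}{142} \cdot 811 + 1470357\right) - 9984177 = \left(\frac{811}{142} + 1470357\right) - 9984177 = \frac{208791505}{142} - 9984177 = - \frac{1208961629}{142}$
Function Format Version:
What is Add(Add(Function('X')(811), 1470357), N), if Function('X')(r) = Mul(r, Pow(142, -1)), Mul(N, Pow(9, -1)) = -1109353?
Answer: Rational(-1208961629, 142) ≈ -8.5138e+6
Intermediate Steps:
N = -9984177 (N = Mul(9, -1109353) = -9984177)
Function('X')(r) = Mul(Rational(1, 142), r) (Function('X')(r) = Mul(r, Rational(1, 142)) = Mul(Rational(1, 142), r))
Add(Add(Function('X')(811), 1470357), N) = Add(Add(Mul(Rational(1, 142), 811), 1470357), -9984177) = Add(Add(Rational(811, 142), 1470357), -9984177) = Add(Rational(208791505, 142), -9984177) = Rational(-1208961629, 142)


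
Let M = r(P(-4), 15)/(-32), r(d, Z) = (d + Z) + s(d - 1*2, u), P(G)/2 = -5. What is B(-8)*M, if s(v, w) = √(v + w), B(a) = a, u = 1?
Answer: 5/4 + I*√11/4 ≈ 1.25 + 0.82916*I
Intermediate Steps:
P(G) = -10 (P(G) = 2*(-5) = -10)
r(d, Z) = Z + d + √(-1 + d) (r(d, Z) = (d + Z) + √((d - 1*2) + 1) = (Z + d) + √((d - 2) + 1) = (Z + d) + √((-2 + d) + 1) = (Z + d) + √(-1 + d) = Z + d + √(-1 + d))
M = -5/32 - I*√11/32 (M = (15 - 10 + √(-1 - 10))/(-32) = (15 - 10 + √(-11))*(-1/32) = (15 - 10 + I*√11)*(-1/32) = (5 + I*√11)*(-1/32) = -5/32 - I*√11/32 ≈ -0.15625 - 0.10364*I)
B(-8)*M = -8*(-5/32 - I*√11/32) = 5/4 + I*√11/4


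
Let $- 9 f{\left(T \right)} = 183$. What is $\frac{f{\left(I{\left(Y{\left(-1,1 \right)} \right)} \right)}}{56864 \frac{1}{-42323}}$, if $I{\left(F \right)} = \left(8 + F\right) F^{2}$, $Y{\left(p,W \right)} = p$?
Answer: $\frac{2581703}{170592} \approx 15.134$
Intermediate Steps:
$I{\left(F \right)} = F^{2} \left(8 + F\right)$
$f{\left(T \right)} = - \frac{61}{3}$ ($f{\left(T \right)} = \left(- \frac{1}{9}\right) 183 = - \frac{61}{3}$)
$\frac{f{\left(I{\left(Y{\left(-1,1 \right)} \right)} \right)}}{56864 \frac{1}{-42323}} = - \frac{61}{3 \frac{56864}{-42323}} = - \frac{61}{3 \cdot 56864 \left(- \frac{1}{42323}\right)} = - \frac{61}{3 \left(- \frac{56864}{42323}\right)} = \left(- \frac{61}{3}\right) \left(- \frac{42323}{56864}\right) = \frac{2581703}{170592}$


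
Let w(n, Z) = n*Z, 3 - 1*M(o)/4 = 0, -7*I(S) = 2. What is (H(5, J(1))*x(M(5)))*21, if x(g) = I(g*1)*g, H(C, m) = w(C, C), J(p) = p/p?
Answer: -1800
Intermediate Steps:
I(S) = -2/7 (I(S) = -1/7*2 = -2/7)
J(p) = 1
M(o) = 12 (M(o) = 12 - 4*0 = 12 + 0 = 12)
w(n, Z) = Z*n
H(C, m) = C**2 (H(C, m) = C*C = C**2)
x(g) = -2*g/7
(H(5, J(1))*x(M(5)))*21 = (5**2*(-2/7*12))*21 = (25*(-24/7))*21 = -600/7*21 = -1800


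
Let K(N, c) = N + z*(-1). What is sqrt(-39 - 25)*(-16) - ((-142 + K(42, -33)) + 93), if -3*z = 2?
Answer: 19/3 - 128*I ≈ 6.3333 - 128.0*I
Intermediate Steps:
z = -2/3 (z = -1/3*2 = -2/3 ≈ -0.66667)
K(N, c) = 2/3 + N (K(N, c) = N - 2/3*(-1) = N + 2/3 = 2/3 + N)
sqrt(-39 - 25)*(-16) - ((-142 + K(42, -33)) + 93) = sqrt(-39 - 25)*(-16) - ((-142 + (2/3 + 42)) + 93) = sqrt(-64)*(-16) - ((-142 + 128/3) + 93) = (8*I)*(-16) - (-298/3 + 93) = -128*I - 1*(-19/3) = -128*I + 19/3 = 19/3 - 128*I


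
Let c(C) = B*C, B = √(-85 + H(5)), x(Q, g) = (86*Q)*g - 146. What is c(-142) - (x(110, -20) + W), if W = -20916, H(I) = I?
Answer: 210262 - 568*I*√5 ≈ 2.1026e+5 - 1270.1*I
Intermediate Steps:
x(Q, g) = -146 + 86*Q*g (x(Q, g) = 86*Q*g - 146 = -146 + 86*Q*g)
B = 4*I*√5 (B = √(-85 + 5) = √(-80) = 4*I*√5 ≈ 8.9443*I)
c(C) = 4*I*C*√5 (c(C) = (4*I*√5)*C = 4*I*C*√5)
c(-142) - (x(110, -20) + W) = 4*I*(-142)*√5 - ((-146 + 86*110*(-20)) - 20916) = -568*I*√5 - ((-146 - 189200) - 20916) = -568*I*√5 - (-189346 - 20916) = -568*I*√5 - 1*(-210262) = -568*I*√5 + 210262 = 210262 - 568*I*√5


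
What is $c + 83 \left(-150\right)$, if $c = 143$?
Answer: $-12307$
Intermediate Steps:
$c + 83 \left(-150\right) = 143 + 83 \left(-150\right) = 143 - 12450 = -12307$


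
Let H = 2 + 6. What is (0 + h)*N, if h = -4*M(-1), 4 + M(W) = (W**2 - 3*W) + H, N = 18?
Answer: -576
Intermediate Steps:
H = 8
M(W) = 4 + W**2 - 3*W (M(W) = -4 + ((W**2 - 3*W) + 8) = -4 + (8 + W**2 - 3*W) = 4 + W**2 - 3*W)
h = -32 (h = -4*(4 + (-1)**2 - 3*(-1)) = -4*(4 + 1 + 3) = -4*8 = -32)
(0 + h)*N = (0 - 32)*18 = -32*18 = -576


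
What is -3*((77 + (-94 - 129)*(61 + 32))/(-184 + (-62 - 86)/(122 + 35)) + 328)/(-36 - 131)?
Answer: 19151613/2424506 ≈ 7.8992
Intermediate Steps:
-3*((77 + (-94 - 129)*(61 + 32))/(-184 + (-62 - 86)/(122 + 35)) + 328)/(-36 - 131) = -3*((77 - 223*93)/(-184 - 148/157) + 328)/(-167) = -3*((77 - 20739)/(-184 - 148*1/157) + 328)*(-1)/167 = -3*(-20662/(-184 - 148/157) + 328)*(-1)/167 = -3*(-20662/(-29036/157) + 328)*(-1)/167 = -3*(-20662*(-157/29036) + 328)*(-1)/167 = -3*(1621967/14518 + 328)*(-1)/167 = -19151613*(-1)/(14518*167) = -3*(-6383871/2424506) = 19151613/2424506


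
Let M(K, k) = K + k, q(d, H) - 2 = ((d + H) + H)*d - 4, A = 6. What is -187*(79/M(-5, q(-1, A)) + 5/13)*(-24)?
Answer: -700876/39 ≈ -17971.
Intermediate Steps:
q(d, H) = -2 + d*(d + 2*H) (q(d, H) = 2 + (((d + H) + H)*d - 4) = 2 + (((H + d) + H)*d - 4) = 2 + ((d + 2*H)*d - 4) = 2 + (d*(d + 2*H) - 4) = 2 + (-4 + d*(d + 2*H)) = -2 + d*(d + 2*H))
-187*(79/M(-5, q(-1, A)) + 5/13)*(-24) = -187*(79/(-5 + (-2 + (-1)**2 + 2*6*(-1))) + 5/13)*(-24) = -187*(79/(-5 + (-2 + 1 - 12)) + 5*(1/13))*(-24) = -187*(79/(-5 - 13) + 5/13)*(-24) = -187*(79/(-18) + 5/13)*(-24) = -187*(79*(-1/18) + 5/13)*(-24) = -187*(-79/18 + 5/13)*(-24) = -187*(-937/234)*(-24) = (175219/234)*(-24) = -700876/39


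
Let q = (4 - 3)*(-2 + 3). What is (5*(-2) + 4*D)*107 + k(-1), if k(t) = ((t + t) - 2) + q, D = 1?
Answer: -645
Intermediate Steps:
q = 1 (q = 1*1 = 1)
k(t) = -1 + 2*t (k(t) = ((t + t) - 2) + 1 = (2*t - 2) + 1 = (-2 + 2*t) + 1 = -1 + 2*t)
(5*(-2) + 4*D)*107 + k(-1) = (5*(-2) + 4*1)*107 + (-1 + 2*(-1)) = (-10 + 4)*107 + (-1 - 2) = -6*107 - 3 = -642 - 3 = -645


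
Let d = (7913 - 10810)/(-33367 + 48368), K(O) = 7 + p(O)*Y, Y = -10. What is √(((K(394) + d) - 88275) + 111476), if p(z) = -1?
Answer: √5224703105321/15001 ≈ 152.37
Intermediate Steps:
K(O) = 17 (K(O) = 7 - 1*(-10) = 7 + 10 = 17)
d = -2897/15001 ≈ -0.19312
√(((K(394) + d) - 88275) + 111476) = √(((17 - 2897/15001) - 88275) + 111476) = √((252120/15001 - 88275) + 111476) = √(-1323961155/15001 + 111476) = √(348290321/15001) = √5224703105321/15001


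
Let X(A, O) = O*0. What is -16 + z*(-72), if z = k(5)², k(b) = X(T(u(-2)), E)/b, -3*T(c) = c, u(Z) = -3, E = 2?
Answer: -16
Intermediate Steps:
T(c) = -c/3
X(A, O) = 0
k(b) = 0 (k(b) = 0/b = 0)
z = 0 (z = 0² = 0)
-16 + z*(-72) = -16 + 0*(-72) = -16 + 0 = -16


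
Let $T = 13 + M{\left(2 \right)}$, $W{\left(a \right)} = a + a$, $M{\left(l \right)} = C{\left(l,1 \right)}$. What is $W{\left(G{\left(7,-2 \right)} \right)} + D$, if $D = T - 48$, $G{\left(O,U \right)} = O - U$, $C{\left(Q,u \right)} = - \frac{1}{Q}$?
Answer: $- \frac{35}{2} \approx -17.5$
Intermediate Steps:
$M{\left(l \right)} = - \frac{1}{l}$
$W{\left(a \right)} = 2 a$
$T = \frac{25}{2}$ ($T = 13 - \frac{1}{2} = \frac{25}{2} \approx 12.5$)
$D = - \frac{71}{2}$ ($D = \frac{25}{2} - 48 = - \frac{71}{2} \approx -35.5$)
$W{\left(G{\left(7,-2 \right)} \right)} + D = 2 \left(7 - -2\right) - \frac{71}{2} = 2 \left(7 + 2\right) - \frac{71}{2} = 2 \cdot 9 - \frac{71}{2} = 18 - \frac{71}{2} = - \frac{35}{2}$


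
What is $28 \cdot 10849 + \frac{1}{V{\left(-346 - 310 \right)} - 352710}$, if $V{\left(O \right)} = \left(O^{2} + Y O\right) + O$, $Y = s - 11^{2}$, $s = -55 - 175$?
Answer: $\frac{93326656473}{307226} \approx 3.0377 \cdot 10^{5}$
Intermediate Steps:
$s = -230$ ($s = -55 - 175 = -230$)
$Y = -351$ ($Y = -230 - 11^{2} = -230 - 121 = -351$)
$V{\left(O \right)} = O^{2} - 350 O$ ($V{\left(O \right)} = \left(O^{2} - 351 O\right) + O = O^{2} - 350 O$)
$28 \cdot 10849 + \frac{1}{V{\left(-346 - 310 \right)} - 352710} = 28 \cdot 10849 + \frac{1}{\left(-346 - 310\right) \left(-350 - 656\right) - 352710} = 303772 + \frac{1}{\left(-346 - 310\right) \left(-350 - 656\right) - 352710} = 303772 + \frac{1}{- 656 \left(-350 - 656\right) - 352710} = 303772 + \frac{1}{\left(-656\right) \left(-1006\right) - 352710} = 303772 + \frac{1}{659936 - 352710} = 303772 + \frac{1}{307226} = \frac{93326656473}{307226}$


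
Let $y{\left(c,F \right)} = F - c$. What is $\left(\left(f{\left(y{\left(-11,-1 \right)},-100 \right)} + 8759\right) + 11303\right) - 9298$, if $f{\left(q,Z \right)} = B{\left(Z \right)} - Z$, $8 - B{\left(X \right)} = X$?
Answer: $10972$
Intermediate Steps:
$B{\left(X \right)} = 8 - X$
$f{\left(q,Z \right)} = 8 - 2 Z$ ($f{\left(q,Z \right)} = \left(8 - Z\right) - Z = 8 - 2 Z$)
$\left(\left(f{\left(y{\left(-11,-1 \right)},-100 \right)} + 8759\right) + 11303\right) - 9298 = \left(\left(\left(8 - -200\right) + 8759\right) + 11303\right) - 9298 = \left(\left(\left(8 + 200\right) + 8759\right) + 11303\right) - 9298 = \left(\left(208 + 8759\right) + 11303\right) - 9298 = \left(8967 + 11303\right) - 9298 = 20270 - 9298 = 10972$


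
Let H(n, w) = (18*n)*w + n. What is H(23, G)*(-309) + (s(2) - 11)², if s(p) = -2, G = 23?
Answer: -2949236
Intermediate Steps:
H(n, w) = n + 18*n*w (H(n, w) = 18*n*w + n = n + 18*n*w)
H(23, G)*(-309) + (s(2) - 11)² = (23*(1 + 18*23))*(-309) + (-2 - 11)² = (23*(1 + 414))*(-309) + (-13)² = (23*415)*(-309) + 169 = 9545*(-309) + 169 = -2949405 + 169 = -2949236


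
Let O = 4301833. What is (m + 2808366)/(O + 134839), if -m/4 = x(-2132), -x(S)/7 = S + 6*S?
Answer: 1195247/2218336 ≈ 0.53880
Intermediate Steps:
x(S) = -49*S (x(S) = -7*(S + 6*S) = -49*S)
m = -417872 (m = -(-196)*(-2132) = -4*104468 = -417872)
(m + 2808366)/(O + 134839) = (-417872 + 2808366)/(4301833 + 134839) = 2390494/4436672 = 2390494*(1/4436672) = 1195247/2218336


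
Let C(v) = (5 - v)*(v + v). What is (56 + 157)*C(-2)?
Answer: -5964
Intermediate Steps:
C(v) = 2*v*(5 - v) (C(v) = (5 - v)*(2*v) = 2*v*(5 - v))
(56 + 157)*C(-2) = (56 + 157)*(2*(-2)*(5 - 1*(-2))) = 213*(2*(-2)*(5 + 2)) = 213*(2*(-2)*7) = 213*(-28) = -5964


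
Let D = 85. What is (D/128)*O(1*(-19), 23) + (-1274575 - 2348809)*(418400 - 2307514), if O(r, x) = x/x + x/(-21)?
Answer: 9199660433746859/1344 ≈ 6.8450e+12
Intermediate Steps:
O(r, x) = 1 - x/21 (O(r, x) = 1 + x*(-1/21) = 1 - x/21)
(D/128)*O(1*(-19), 23) + (-1274575 - 2348809)*(418400 - 2307514) = (85/128)*(1 - 1/21*23) + (-1274575 - 2348809)*(418400 - 2307514) = (85*(1/128))*(1 - 23/21) - 3623384*(-1889114) = (85/128)*(-2/21) + 6844985441776 = -85/1344 + 6844985441776 = 9199660433746859/1344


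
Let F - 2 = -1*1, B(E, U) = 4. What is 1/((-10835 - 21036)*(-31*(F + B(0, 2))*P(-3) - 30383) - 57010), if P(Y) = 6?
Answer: 1/997919613 ≈ 1.0021e-9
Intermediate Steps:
F = 1 (F = 2 - 1*1 = 2 - 1 = 1)
1/((-10835 - 21036)*(-31*(F + B(0, 2))*P(-3) - 30383) - 57010) = 1/((-10835 - 21036)*(-31*(1 + 4)*6 - 30383) - 57010) = 1/(-31871*(-155*6 - 30383) - 57010) = 1/(-31871*(-31*30 - 30383) - 57010) = 1/(-31871*(-930 - 30383) - 57010) = 1/(-31871*(-31313) - 57010) = 1/(997976623 - 57010) = 1/997919613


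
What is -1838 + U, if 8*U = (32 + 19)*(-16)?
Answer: -1940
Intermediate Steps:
U = -102 (U = ((32 + 19)*(-16))/8 = (51*(-16))/8 = (⅛)*(-816) = -102)
-1838 + U = -1838 - 102 = -1940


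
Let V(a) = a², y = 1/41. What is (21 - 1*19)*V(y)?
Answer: 2/1681 ≈ 0.0011898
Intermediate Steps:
y = 1/41 ≈ 0.024390
(21 - 1*19)*V(y) = (21 - 1*19)*(1/41)² = (21 - 19)*(1/1681) = 2*(1/1681) = 2/1681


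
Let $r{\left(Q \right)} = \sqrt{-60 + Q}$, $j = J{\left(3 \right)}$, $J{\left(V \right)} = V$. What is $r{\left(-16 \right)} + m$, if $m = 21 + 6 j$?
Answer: $39 + 2 i \sqrt{19} \approx 39.0 + 8.7178 i$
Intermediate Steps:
$j = 3$
$m = 39$ ($m = 21 + 6 \cdot 3 = 21 + 18 = 39$)
$r{\left(-16 \right)} + m = \sqrt{-60 - 16} + 39 = \sqrt{-76} + 39 = 2 i \sqrt{19} + 39 = 39 + 2 i \sqrt{19}$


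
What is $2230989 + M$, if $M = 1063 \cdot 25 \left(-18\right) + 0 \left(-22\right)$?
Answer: $1752639$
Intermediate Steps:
$M = -478350$ ($M = 1063 \left(-450\right) + 0 = -478350 + 0 = -478350$)
$2230989 + M = 2230989 - 478350 = 1752639$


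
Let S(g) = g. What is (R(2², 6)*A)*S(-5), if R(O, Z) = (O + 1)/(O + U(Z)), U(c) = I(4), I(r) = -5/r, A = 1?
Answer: -100/11 ≈ -9.0909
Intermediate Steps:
U(c) = -5/4
R(O, Z) = (1 + O)/(-5/4 + O) (R(O, Z) = (O + 1)/(O - 5/4) = (1 + O)/(-5/4 + O))
(R(2², 6)*A)*S(-5) = ((4*(1 + 2²)/(-5 + 4*2²))*1)*(-5) = ((4*(1 + 4)/(-5 + 4*4))*1)*(-5) = ((4*5/(-5 + 16))*1)*(-5) = ((4*5/11)*1)*(-5) = ((4*(1/11)*5)*1)*(-5) = ((20/11)*1)*(-5) = (20/11)*(-5) = -100/11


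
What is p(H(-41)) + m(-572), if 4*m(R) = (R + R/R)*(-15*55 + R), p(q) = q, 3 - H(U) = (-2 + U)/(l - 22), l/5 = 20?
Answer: 31110347/156 ≈ 1.9943e+5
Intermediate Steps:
l = 100 (l = 5*20 = 100)
H(U) = 118/39 - U/78 (H(U) = 3 - (-2 + U)/(100 - 22) = 3 - (-2 + U)/78 = 3 - (-1/39 + U/78) = 3 + (1/39 - U/78) = 118/39 - U/78)
m(R) = (1 + R)*(-825 + R)/4 (m(R) = ((R + R/R)*(-15*55 + R))/4 = ((R + 1)*(-825 + R))/4 = ((1 + R)*(-825 + R))/4 = (1 + R)*(-825 + R)/4)
p(H(-41)) + m(-572) = (118/39 - 1/78*(-41)) + (-825/4 - 206*(-572) + (1/4)*(-572)**2) = (118/39 + 41/78) + (-825/4 + 117832 + (1/4)*327184) = 277/78 + (-825/4 + 117832 + 81796) = 277/78 + 797687/4 = 31110347/156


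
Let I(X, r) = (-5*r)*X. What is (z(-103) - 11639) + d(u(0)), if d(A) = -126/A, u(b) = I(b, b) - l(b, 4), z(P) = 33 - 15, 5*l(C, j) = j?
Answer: -22927/2 ≈ -11464.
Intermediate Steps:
l(C, j) = j/5
z(P) = 18
I(X, r) = -5*X*r
u(b) = -⅘ - 5*b² (u(b) = -5*b*b - 4/5 = -5*b² - 1*⅘ = -5*b² - ⅘ = -⅘ - 5*b²)
(z(-103) - 11639) + d(u(0)) = (18 - 11639) - 126/(-⅘ - 5*0²) = -11621 - 126/(-⅘ - 5*0) = -11621 - 126/(-⅘ + 0) = -11621 - 126/(-⅘) = -11621 - 126*(-5/4) = -11621 + 315/2 = -22927/2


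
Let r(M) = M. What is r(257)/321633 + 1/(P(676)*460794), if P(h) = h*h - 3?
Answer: 18038865792689/22575464930028582 ≈ 0.00079905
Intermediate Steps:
P(h) = -3 + h**2 (P(h) = h**2 - 3 = -3 + h**2)
r(257)/321633 + 1/(P(676)*460794) = 257/321633 + 1/(-3 + 676**2*460794) = 257*(1/321633) + (1/460794)/(-3 + 456976) = 257/321633 + (1/460794)/456973 = 257/321633 + (1/456973)*(1/460794) = 257/321633 + 1/210570416562 = 18038865792689/22575464930028582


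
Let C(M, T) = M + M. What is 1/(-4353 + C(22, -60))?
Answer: -1/4309 ≈ -0.00023207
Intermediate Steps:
C(M, T) = 2*M
1/(-4353 + C(22, -60)) = 1/(-4353 + 2*22) = 1/(-4353 + 44) = 1/(-4309) = -1/4309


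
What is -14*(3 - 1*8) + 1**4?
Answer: 71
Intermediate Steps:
-14*(3 - 1*8) + 1**4 = -14*(3 - 8) + 1 = -14*(-5) + 1 = 70 + 1 = 71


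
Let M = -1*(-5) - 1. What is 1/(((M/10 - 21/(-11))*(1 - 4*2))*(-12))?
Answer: 55/10668 ≈ 0.0051556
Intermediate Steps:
M = 4 (M = 5 - 1 = 4)
1/(((M/10 - 21/(-11))*(1 - 4*2))*(-12)) = 1/(((4/10 - 21/(-11))*(1 - 4*2))*(-12)) = 1/(((4*(⅒) - 21*(-1/11))*(1 - 8))*(-12)) = 1/(((⅖ + 21/11)*(-7))*(-12)) = 1/(((127/55)*(-7))*(-12)) = 1/(-889/55*(-12)) = 1/(10668/55) = 55/10668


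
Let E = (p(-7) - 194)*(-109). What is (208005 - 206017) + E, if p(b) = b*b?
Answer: 17793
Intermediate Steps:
p(b) = b²
E = 15805 (E = ((-7)² - 194)*(-109) = (49 - 194)*(-109) = -145*(-109) = 15805)
(208005 - 206017) + E = (208005 - 206017) + 15805 = 1988 + 15805 = 17793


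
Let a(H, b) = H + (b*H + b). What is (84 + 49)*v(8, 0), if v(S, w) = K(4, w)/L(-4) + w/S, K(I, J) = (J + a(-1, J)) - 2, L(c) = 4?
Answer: -399/4 ≈ -99.750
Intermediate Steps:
a(H, b) = H + b + H*b (a(H, b) = H + (H*b + b) = H + (b + H*b) = H + b + H*b)
K(I, J) = -3 + J (K(I, J) = (J + (-1 + J - J)) - 2 = (J - 1) - 2 = (-1 + J) - 2 = -3 + J)
v(S, w) = -¾ + w/4 + w/S (v(S, w) = (-3 + w)/4 + w/S = (-3 + w)*(¼) + w/S = (-¾ + w/4) + w/S = -¾ + w/4 + w/S)
(84 + 49)*v(8, 0) = (84 + 49)*((0 + (¼)*8*(-3 + 0))/8) = 133*((0 + (¼)*8*(-3))/8) = 133*((0 - 6)/8) = 133*((⅛)*(-6)) = 133*(-¾) = -399/4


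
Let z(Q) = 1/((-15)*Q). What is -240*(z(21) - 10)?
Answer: 50416/21 ≈ 2400.8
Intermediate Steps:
z(Q) = -1/(15*Q)
-240*(z(21) - 10) = -240*(-1/15/21 - 10) = -240*(-1/15*1/21 - 10) = -240*(-1/315 - 10) = -240*(-3151/315) = 50416/21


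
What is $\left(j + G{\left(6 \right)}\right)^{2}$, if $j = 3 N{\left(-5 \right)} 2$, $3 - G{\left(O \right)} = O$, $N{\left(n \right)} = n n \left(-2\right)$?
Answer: $91809$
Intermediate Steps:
$N{\left(n \right)} = - 2 n^{2}$ ($N{\left(n \right)} = n^{2} \left(-2\right) = - 2 n^{2}$)
$G{\left(O \right)} = 3 - O$
$j = -300$ ($j = 3 \left(- 2 \left(-5\right)^{2}\right) 2 = 3 \left(\left(-2\right) 25\right) 2 = 3 \left(-50\right) 2 = \left(-150\right) 2 = -300$)
$\left(j + G{\left(6 \right)}\right)^{2} = \left(-300 + \left(3 - 6\right)\right)^{2} = \left(-300 - 3\right)^{2} = \left(-303\right)^{2} = 91809$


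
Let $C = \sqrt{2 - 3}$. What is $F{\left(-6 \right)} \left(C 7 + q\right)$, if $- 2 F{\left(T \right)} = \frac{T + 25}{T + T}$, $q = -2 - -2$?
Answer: $\frac{133 i}{24} \approx 5.5417 i$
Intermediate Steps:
$q = 0$ ($q = -2 + 2 = 0$)
$C = i$ ($C = \sqrt{-1} = i \approx 1.0 i$)
$F{\left(T \right)} = - \frac{25 + T}{4 T}$ ($F{\left(T \right)} = - \frac{\left(T + 25\right) \frac{1}{T + T}}{2} = - \frac{\left(25 + T\right) \frac{1}{2 T}}{2} = - \frac{\frac{1}{2} \frac{1}{T} \left(25 + T\right)}{2} = - \frac{25 + T}{4 T}$)
$F{\left(-6 \right)} \left(C 7 + q\right) = \frac{-25 - -6}{4 \left(-6\right)} \left(i 7 + 0\right) = \frac{1}{4} \left(- \frac{1}{6}\right) \left(-25 + 6\right) \left(7 i + 0\right) = \frac{1}{4} \left(- \frac{1}{6}\right) \left(-19\right) 7 i = \frac{19 \cdot 7 i}{24} = \frac{133 i}{24}$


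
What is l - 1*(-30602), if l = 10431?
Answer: 41033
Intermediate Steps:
l - 1*(-30602) = 10431 - 1*(-30602) = 10431 + 30602 = 41033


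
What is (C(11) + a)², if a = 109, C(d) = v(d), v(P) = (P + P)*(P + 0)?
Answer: 123201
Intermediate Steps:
v(P) = 2*P² (v(P) = (2*P)*P = 2*P²)
C(d) = 2*d²
(C(11) + a)² = (2*11² + 109)² = (2*121 + 109)² = (242 + 109)² = 351² = 123201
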